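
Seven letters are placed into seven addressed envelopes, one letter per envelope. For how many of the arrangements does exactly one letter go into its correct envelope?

1855

Choose which one of the 7 is fixed: C(7,1) = 7.
The remaining 6 must be deranged: !6 = 265.
Total: 7 × 265 = 1855.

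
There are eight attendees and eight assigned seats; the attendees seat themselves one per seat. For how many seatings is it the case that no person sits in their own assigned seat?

The number of derangements of 8 is !8 = Σ_{k=0}^{8} (-1)^k·8!/k!
= 8! - 8!/1! + 8!/2! - 8!/3! + 8!/4! - 8!/5! + 8!/6! - 8!/7! + 8!/8!
= 40320 - 40320 + 20160 - 6720 + 1680 - 336 + 56 - 8 + 1
= 14833

14833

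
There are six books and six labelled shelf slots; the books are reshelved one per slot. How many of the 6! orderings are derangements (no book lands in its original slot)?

265

By inclusion-exclusion, !6 = Σ (-1)^k · 6!/k! for k=0..6
= 6! - 6!/1! + 6!/2! - 6!/3! + 6!/4! - 6!/5! + 6!/6!
= 720 - 720 + 360 - 120 + 30 - 6 + 1
= 265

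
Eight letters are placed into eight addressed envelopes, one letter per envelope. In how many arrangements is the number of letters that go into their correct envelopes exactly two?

Choose which 2 of the 8 are fixed: C(8,2) = 28.
The other 6 form a derangement: !6 = 265.
Total: 28 × 265 = 7420.

7420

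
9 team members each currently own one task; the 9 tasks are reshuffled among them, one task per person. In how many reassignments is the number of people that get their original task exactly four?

Choose which 4 of the 9 are fixed: C(9,4) = 126.
The remaining 5 must be deranged: !5 = 44.
Total: 126 × 44 = 5544.

5544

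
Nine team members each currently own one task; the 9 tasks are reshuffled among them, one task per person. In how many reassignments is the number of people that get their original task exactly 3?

22260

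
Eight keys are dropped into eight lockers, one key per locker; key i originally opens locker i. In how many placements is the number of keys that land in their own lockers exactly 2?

7420

Choose which 2 of the 8 are fixed: C(8,2) = 28.
The other 6 form a derangement: !6 = 265.
Total: 28 × 265 = 7420.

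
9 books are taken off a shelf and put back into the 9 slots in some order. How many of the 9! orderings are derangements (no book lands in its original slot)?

133496

Recurrence: !9 = 8·(!8 + !7).
!9 = 8·(14833 + 1854) = 8·16687 = 133496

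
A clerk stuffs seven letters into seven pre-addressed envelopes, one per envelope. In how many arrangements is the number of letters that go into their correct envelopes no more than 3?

# with exactly i fixed is C(7,i)·!(7-i); sum over i=0..3:
  i=0: C(7,0)·!7 = 1·1854 = 1854
  i=1: C(7,1)·!6 = 7·265 = 1855
  i=2: C(7,2)·!5 = 21·44 = 924
  i=3: C(7,3)·!4 = 35·9 = 315
Total = 4948.

4948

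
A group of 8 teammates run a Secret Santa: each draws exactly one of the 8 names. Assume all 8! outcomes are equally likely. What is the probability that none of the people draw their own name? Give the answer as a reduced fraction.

2119/5760

Favorable outcomes: !8 = 14833.
Total outcomes: 8! = 40320.
Probability = 14833/40320 = 2119/5760.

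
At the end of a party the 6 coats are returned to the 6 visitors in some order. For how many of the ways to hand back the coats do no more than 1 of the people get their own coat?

529

Sum C(6,i)·!(6-i) for i = 0..1:
  i=0: C(6,0)·!6 = 1·265 = 265
  i=1: C(6,1)·!5 = 6·44 = 264
Total = 529.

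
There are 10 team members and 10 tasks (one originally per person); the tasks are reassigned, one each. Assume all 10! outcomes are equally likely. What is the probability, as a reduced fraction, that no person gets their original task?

Favorable outcomes: !10 = 1334961.
Total outcomes: 10! = 3628800.
Probability = 1334961/3628800 = 16481/44800.

16481/44800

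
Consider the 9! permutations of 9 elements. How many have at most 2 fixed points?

333737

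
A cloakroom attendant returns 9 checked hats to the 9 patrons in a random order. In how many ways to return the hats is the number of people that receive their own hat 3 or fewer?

355997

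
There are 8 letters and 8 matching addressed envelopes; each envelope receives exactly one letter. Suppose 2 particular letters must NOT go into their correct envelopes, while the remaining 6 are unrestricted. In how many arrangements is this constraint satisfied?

30960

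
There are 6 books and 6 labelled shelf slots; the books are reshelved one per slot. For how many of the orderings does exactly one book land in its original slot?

Pick the single fixed position: C(6,1) = 6 ways.
The remaining 5 must be deranged: !5 = 44.
Total: 6 × 44 = 264.

264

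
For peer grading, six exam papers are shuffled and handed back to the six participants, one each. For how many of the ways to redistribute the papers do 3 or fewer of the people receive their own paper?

Sum C(6,i)·!(6-i) for i = 0..3:
  i=0: C(6,0)·!6 = 1·265 = 265
  i=1: C(6,1)·!5 = 6·44 = 264
  i=2: C(6,2)·!4 = 15·9 = 135
  i=3: C(6,3)·!3 = 20·2 = 40
Total = 704.

704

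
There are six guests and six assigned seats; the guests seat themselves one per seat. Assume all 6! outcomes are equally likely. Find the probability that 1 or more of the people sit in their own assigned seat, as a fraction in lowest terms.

91/144

Favorable outcomes: Σ_{i≥1} C(6,i)·!(6-i) = 6·44 + 15·9 + 20·2 + 15·1 + 6·0 + 1·1 = 455.
Total outcomes: 6! = 720.
Probability = 455/720 = 91/144.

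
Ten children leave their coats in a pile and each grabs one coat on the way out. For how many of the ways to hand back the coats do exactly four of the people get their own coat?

55650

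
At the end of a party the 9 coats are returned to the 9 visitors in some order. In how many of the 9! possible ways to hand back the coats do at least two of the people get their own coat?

Sum C(9,i)·!(9-i) for i = 2..9:
  i=2: C(9,2)·!7 = 36·1854 = 66744
  i=3: C(9,3)·!6 = 84·265 = 22260
  i=4: C(9,4)·!5 = 126·44 = 5544
  i=5: C(9,5)·!4 = 126·9 = 1134
  i=6: C(9,6)·!3 = 84·2 = 168
  i=7: C(9,7)·!2 = 36·1 = 36
  i=8: C(9,8)·!1 = 9·0 = 0
  i=9: C(9,9)·!0 = 1·1 = 1
Total = 95887.

95887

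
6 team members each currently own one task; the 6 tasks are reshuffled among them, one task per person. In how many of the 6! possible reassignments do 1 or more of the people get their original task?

455

Sum C(6,i)·!(6-i) for i = 1..6:
  i=1: C(6,1)·!5 = 6·44 = 264
  i=2: C(6,2)·!4 = 15·9 = 135
  i=3: C(6,3)·!3 = 20·2 = 40
  i=4: C(6,4)·!2 = 15·1 = 15
  i=5: C(6,5)·!1 = 6·0 = 0
  i=6: C(6,6)·!0 = 1·1 = 1
Total = 455.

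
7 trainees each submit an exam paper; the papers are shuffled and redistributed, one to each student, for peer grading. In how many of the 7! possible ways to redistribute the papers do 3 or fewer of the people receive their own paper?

4948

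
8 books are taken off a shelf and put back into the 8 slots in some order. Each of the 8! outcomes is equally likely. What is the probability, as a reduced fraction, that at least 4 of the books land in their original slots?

257/13440

Favorable outcomes: Σ_{i≥4} C(8,i)·!(8-i) = 70·9 + 56·2 + 28·1 + 8·0 + 1·1 = 771.
Total outcomes: 8! = 40320.
Probability = 771/40320 = 257/13440.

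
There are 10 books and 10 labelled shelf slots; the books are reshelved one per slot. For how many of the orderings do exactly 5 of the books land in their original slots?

11088

Choose which 5 of the 10 are fixed: C(10,5) = 252.
The remaining 5 must be deranged: !5 = 44.
Total: 252 × 44 = 11088.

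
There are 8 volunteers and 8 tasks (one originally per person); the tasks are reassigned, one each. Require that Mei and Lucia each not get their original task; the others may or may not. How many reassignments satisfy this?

30960

Let A_j be the event that the j-th constrained one is fixed. By inclusion-exclusion over the 2 events:
Σ_{j=0}^{2} (-1)^j C(2,j)(8-j)!
= C(2,0)·8! - C(2,1)·7! + C(2,2)·6!
= 40320 - 10080 + 720
= 30960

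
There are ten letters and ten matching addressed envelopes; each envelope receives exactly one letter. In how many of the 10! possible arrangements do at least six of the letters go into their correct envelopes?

Sum C(10,i)·!(10-i) for i = 6..10:
  i=6: C(10,6)·!4 = 210·9 = 1890
  i=7: C(10,7)·!3 = 120·2 = 240
  i=8: C(10,8)·!2 = 45·1 = 45
  i=9: C(10,9)·!1 = 10·0 = 0
  i=10: C(10,10)·!0 = 1·1 = 1
Total = 2176.

2176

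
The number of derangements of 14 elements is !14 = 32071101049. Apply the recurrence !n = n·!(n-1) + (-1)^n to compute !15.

481066515734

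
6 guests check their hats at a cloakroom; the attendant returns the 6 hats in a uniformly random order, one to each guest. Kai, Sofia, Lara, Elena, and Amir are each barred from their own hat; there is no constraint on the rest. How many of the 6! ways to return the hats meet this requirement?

309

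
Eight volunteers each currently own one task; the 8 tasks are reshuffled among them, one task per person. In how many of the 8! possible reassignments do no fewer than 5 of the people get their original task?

141

Sum C(8,i)·!(8-i) for i = 5..8:
  i=5: C(8,5)·!3 = 56·2 = 112
  i=6: C(8,6)·!2 = 28·1 = 28
  i=7: C(8,7)·!1 = 8·0 = 0
  i=8: C(8,8)·!0 = 1·1 = 1
Total = 141.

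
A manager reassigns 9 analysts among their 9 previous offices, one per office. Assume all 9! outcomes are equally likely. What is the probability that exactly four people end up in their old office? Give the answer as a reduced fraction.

11/720

Favorable outcomes: C(9,4)·!5 = 126·44 = 5544.
Total outcomes: 9! = 362880.
Probability = 5544/362880 = 11/720.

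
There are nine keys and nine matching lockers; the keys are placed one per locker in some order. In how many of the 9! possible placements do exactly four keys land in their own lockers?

Choose which 4 of the 9 are fixed: C(9,4) = 126.
The remaining 5 must be deranged: !5 = 44.
Total: 126 × 44 = 5544.

5544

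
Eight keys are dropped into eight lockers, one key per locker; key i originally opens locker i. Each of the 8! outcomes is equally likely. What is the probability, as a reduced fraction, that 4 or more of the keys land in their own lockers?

Favorable outcomes: Σ_{i≥4} C(8,i)·!(8-i) = 70·9 + 56·2 + 28·1 + 8·0 + 1·1 = 771.
Total outcomes: 8! = 40320.
Probability = 771/40320 = 257/13440.

257/13440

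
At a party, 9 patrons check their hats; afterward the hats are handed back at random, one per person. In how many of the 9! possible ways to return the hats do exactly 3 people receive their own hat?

22260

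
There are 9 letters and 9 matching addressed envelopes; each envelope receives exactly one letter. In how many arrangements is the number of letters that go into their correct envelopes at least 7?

37

# with exactly i fixed is C(9,i)·!(9-i); sum over i=7..9:
  i=7: C(9,7)·!2 = 36·1 = 36
  i=8: C(9,8)·!1 = 9·0 = 0
  i=9: C(9,9)·!0 = 1·1 = 1
Total = 37.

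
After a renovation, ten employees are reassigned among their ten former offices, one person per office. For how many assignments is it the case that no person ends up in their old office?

The subfactorial !10 = [10!/e] (nearest integer).
10! = 3628800, and 3628800/e ≈ 1334960.92, so !10 = 1334961.

1334961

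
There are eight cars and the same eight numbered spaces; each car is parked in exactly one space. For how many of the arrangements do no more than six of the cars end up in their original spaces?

40319

Sum C(8,i)·!(8-i) for i = 0..6:
  i=0: C(8,0)·!8 = 1·14833 = 14833
  i=1: C(8,1)·!7 = 8·1854 = 14832
  i=2: C(8,2)·!6 = 28·265 = 7420
  i=3: C(8,3)·!5 = 56·44 = 2464
  i=4: C(8,4)·!4 = 70·9 = 630
  i=5: C(8,5)·!3 = 56·2 = 112
  i=6: C(8,6)·!2 = 28·1 = 28
Total = 40319.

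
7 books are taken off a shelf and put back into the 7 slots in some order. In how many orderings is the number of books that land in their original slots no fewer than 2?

1331

Sum C(7,i)·!(7-i) for i = 2..7:
  i=2: C(7,2)·!5 = 21·44 = 924
  i=3: C(7,3)·!4 = 35·9 = 315
  i=4: C(7,4)·!3 = 35·2 = 70
  i=5: C(7,5)·!2 = 21·1 = 21
  i=6: C(7,6)·!1 = 7·0 = 0
  i=7: C(7,7)·!0 = 1·1 = 1
Total = 1331.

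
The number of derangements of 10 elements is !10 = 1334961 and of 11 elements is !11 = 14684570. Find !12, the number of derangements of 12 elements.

!12 = (12-1)·(!11 + !10) = 11·(14684570 + 1334961) = 11·16019531 = 176214841.

176214841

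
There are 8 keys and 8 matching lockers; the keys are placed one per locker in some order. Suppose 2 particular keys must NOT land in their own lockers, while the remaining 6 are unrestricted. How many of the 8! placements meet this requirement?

30960

Let A_j be the event that the j-th constrained one is fixed. By inclusion-exclusion over the 2 events:
Σ_{j=0}^{2} (-1)^j C(2,j)(8-j)!
= C(2,0)·8! - C(2,1)·7! + C(2,2)·6!
= 40320 - 10080 + 720
= 30960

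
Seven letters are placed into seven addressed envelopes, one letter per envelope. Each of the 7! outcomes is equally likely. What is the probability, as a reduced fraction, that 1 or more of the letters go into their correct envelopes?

177/280

Favorable outcomes: Σ_{i≥1} C(7,i)·!(7-i) = 7·265 + 21·44 + 35·9 + 35·2 + 21·1 + 7·0 + 1·1 = 3186.
Total outcomes: 7! = 5040.
Probability = 3186/5040 = 177/280.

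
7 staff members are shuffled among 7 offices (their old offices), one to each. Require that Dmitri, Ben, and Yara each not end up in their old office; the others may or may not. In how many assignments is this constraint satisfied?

Let A_j be the event that the j-th constrained one is fixed. By inclusion-exclusion over the 3 events:
Σ_{j=0}^{3} (-1)^j C(3,j)(7-j)!
= C(3,0)·7! - C(3,1)·6! + C(3,2)·5! - C(3,3)·4!
= 5040 - 2160 + 360 - 24
= 3216

3216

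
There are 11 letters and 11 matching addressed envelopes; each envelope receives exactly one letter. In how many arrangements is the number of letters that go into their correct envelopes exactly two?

7342280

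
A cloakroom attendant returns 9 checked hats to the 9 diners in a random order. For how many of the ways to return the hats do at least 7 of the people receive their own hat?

37

# with exactly i fixed is C(9,i)·!(9-i); sum over i=7..9:
  i=7: C(9,7)·!2 = 36·1 = 36
  i=8: C(9,8)·!1 = 9·0 = 0
  i=9: C(9,9)·!0 = 1·1 = 1
Total = 37.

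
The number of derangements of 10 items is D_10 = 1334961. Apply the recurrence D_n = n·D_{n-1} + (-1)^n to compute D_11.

D_11 = 11·1334961 - 1 = 14684570.

14684570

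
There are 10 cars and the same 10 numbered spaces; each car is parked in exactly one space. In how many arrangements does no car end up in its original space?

1334961

By inclusion-exclusion, !10 = Σ (-1)^k · 10!/k! for k=0..10
= 10! - 10!/1! + 10!/2! - 10!/3! + 10!/4! - 10!/5! + 10!/6! - 10!/7! + 10!/8! - 10!/9! + 10!/10!
= 3628800 - 3628800 + 1814400 - 604800 + 151200 - 30240 + 5040 - 720 + 90 - 10 + 1
= 1334961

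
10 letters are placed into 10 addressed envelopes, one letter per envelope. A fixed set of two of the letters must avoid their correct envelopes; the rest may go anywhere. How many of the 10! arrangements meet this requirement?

2943360

Let A_j be the event that the j-th constrained one is fixed. By inclusion-exclusion over the 2 events:
Σ_{j=0}^{2} (-1)^j C(2,j)(10-j)!
= C(2,0)·10! - C(2,1)·9! + C(2,2)·8!
= 3628800 - 725760 + 40320
= 2943360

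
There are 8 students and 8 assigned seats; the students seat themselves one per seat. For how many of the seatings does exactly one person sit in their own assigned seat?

Choose which one of the 8 is fixed: C(8,1) = 8.
The remaining 7 must be deranged: !7 = 1854.
Total: 8 × 1854 = 14832.

14832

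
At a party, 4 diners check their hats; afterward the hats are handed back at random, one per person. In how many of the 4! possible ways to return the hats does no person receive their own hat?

9

Recurrence: !4 = 3·(!3 + !2).
!4 = 3·(2 + 1) = 3·3 = 9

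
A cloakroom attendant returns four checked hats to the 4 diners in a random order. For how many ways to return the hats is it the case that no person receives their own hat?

9

The number of derangements of 4 is !4 = Σ_{k=0}^{4} (-1)^k·4!/k!
= 4! - 4!/1! + 4!/2! - 4!/3! + 4!/4!
= 24 - 24 + 12 - 4 + 1
= 9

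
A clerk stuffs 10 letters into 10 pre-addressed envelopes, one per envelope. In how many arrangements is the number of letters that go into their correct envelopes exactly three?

222480

Pick the 3 fixed positions: C(10,3) = 120 ways.
The other 7 form a derangement: !7 = 1854.
Total: 120 × 1854 = 222480.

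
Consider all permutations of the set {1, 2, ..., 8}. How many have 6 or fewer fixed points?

40319

# with exactly i fixed is C(8,i)·!(8-i); sum over i=0..6:
  i=0: C(8,0)·!8 = 1·14833 = 14833
  i=1: C(8,1)·!7 = 8·1854 = 14832
  i=2: C(8,2)·!6 = 28·265 = 7420
  i=3: C(8,3)·!5 = 56·44 = 2464
  i=4: C(8,4)·!4 = 70·9 = 630
  i=5: C(8,5)·!3 = 56·2 = 112
  i=6: C(8,6)·!2 = 28·1 = 28
Total = 40319.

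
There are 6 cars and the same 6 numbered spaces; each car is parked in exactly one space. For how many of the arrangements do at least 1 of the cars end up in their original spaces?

Sum C(6,i)·!(6-i) for i = 1..6:
  i=1: C(6,1)·!5 = 6·44 = 264
  i=2: C(6,2)·!4 = 15·9 = 135
  i=3: C(6,3)·!3 = 20·2 = 40
  i=4: C(6,4)·!2 = 15·1 = 15
  i=5: C(6,5)·!1 = 6·0 = 0
  i=6: C(6,6)·!0 = 1·1 = 1
Total = 455.

455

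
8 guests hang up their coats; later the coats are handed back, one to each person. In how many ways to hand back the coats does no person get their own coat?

Recurrence: !8 = 7·(!7 + !6).
!8 = 7·(1854 + 265) = 7·2119 = 14833

14833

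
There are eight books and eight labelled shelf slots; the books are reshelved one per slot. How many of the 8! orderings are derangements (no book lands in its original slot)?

The subfactorial !8 = [8!/e] (nearest integer).
8! = 40320, and 40320/e ≈ 14832.90, so !8 = 14833.

14833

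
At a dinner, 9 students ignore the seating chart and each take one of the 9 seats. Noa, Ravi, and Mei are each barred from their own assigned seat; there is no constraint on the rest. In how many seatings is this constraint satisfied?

256320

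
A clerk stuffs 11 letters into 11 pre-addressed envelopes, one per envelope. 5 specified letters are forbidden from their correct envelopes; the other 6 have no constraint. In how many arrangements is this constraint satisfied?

25022880

Inclusion-exclusion on the 5 forbidden self-matches:
Σ_{j=0}^{5} (-1)^j C(5,j)(11-j)!
= C(5,0)·11! - C(5,1)·10! + C(5,2)·9! - C(5,3)·8! + C(5,4)·7! - C(5,5)·6!
= 39916800 - 18144000 + 3628800 - 403200 + 25200 - 720
= 25022880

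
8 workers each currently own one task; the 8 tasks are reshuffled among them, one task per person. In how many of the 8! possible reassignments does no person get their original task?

14833

The number of derangements of 8 is !8 = Σ_{k=0}^{8} (-1)^k·8!/k!
= 8! - 8!/1! + 8!/2! - 8!/3! + 8!/4! - 8!/5! + 8!/6! - 8!/7! + 8!/8!
= 40320 - 40320 + 20160 - 6720 + 1680 - 336 + 56 - 8 + 1
= 14833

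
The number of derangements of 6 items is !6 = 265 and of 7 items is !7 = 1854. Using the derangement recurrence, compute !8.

14833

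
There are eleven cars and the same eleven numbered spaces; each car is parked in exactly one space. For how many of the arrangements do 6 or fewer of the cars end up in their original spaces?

Sum C(11,i)·!(11-i) for i = 0..6:
  i=0: C(11,0)·!11 = 1·14684570 = 14684570
  i=1: C(11,1)·!10 = 11·1334961 = 14684571
  i=2: C(11,2)·!9 = 55·133496 = 7342280
  i=3: C(11,3)·!8 = 165·14833 = 2447445
  i=4: C(11,4)·!7 = 330·1854 = 611820
  i=5: C(11,5)·!6 = 462·265 = 122430
  i=6: C(11,6)·!5 = 462·44 = 20328
Total = 39913444.

39913444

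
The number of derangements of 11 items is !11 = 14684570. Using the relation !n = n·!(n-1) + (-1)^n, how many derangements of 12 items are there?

!12 = 12·14684570 + 1 = 176214841.

176214841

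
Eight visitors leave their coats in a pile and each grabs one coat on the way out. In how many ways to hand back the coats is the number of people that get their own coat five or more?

141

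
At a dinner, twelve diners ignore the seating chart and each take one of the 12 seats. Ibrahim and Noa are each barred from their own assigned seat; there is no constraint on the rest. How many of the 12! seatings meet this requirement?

402796800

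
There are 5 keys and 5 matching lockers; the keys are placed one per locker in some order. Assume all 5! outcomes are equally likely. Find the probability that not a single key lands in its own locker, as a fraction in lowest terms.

11/30

Favorable outcomes: !5 = 44.
Total outcomes: 5! = 120.
Probability = 44/120 = 11/30.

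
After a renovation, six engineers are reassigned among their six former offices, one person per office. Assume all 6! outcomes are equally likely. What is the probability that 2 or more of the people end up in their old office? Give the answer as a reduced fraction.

191/720

Favorable outcomes: Σ_{i≥2} C(6,i)·!(6-i) = 15·9 + 20·2 + 15·1 + 6·0 + 1·1 = 191.
Total outcomes: 6! = 720.
Probability = 191/720 = 191/720.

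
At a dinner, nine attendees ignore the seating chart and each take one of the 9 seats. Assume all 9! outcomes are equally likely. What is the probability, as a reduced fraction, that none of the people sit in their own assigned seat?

Favorable outcomes: !9 = 133496.
Total outcomes: 9! = 362880.
Probability = 133496/362880 = 16687/45360.

16687/45360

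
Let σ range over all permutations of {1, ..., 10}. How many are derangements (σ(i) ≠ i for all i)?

1334961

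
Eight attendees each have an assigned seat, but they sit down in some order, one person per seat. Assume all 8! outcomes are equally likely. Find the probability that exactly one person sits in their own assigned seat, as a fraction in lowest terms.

Favorable outcomes: C(8,1)·!7 = 8·1854 = 14832.
Total outcomes: 8! = 40320.
Probability = 14832/40320 = 103/280.

103/280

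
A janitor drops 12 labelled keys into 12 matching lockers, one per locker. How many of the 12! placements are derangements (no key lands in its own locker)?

176214841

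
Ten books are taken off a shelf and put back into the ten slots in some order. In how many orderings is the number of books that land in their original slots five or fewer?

Sum C(10,i)·!(10-i) for i = 0..5:
  i=0: C(10,0)·!10 = 1·1334961 = 1334961
  i=1: C(10,1)·!9 = 10·133496 = 1334960
  i=2: C(10,2)·!8 = 45·14833 = 667485
  i=3: C(10,3)·!7 = 120·1854 = 222480
  i=4: C(10,4)·!6 = 210·265 = 55650
  i=5: C(10,5)·!5 = 252·44 = 11088
Total = 3626624.

3626624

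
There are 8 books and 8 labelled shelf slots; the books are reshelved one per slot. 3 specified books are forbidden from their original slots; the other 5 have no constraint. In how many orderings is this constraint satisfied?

27240

Inclusion-exclusion on the 3 forbidden self-matches:
Σ_{j=0}^{3} (-1)^j C(3,j)(8-j)!
= C(3,0)·8! - C(3,1)·7! + C(3,2)·6! - C(3,3)·5!
= 40320 - 15120 + 2160 - 120
= 27240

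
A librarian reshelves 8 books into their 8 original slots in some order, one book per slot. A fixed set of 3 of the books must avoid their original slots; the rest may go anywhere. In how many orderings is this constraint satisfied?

Inclusion-exclusion on the 3 forbidden self-matches:
Σ_{j=0}^{3} (-1)^j C(3,j)(8-j)!
= C(3,0)·8! - C(3,1)·7! + C(3,2)·6! - C(3,3)·5!
= 40320 - 15120 + 2160 - 120
= 27240

27240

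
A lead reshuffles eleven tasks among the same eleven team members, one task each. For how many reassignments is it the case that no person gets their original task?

14684570

Recurrence: !11 = 10·(!10 + !9).
!11 = 10·(1334961 + 133496) = 10·1468457 = 14684570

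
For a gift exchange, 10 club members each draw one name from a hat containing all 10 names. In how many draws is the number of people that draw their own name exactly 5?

Pick the 5 fixed positions: C(10,5) = 252 ways.
The other 5 form a derangement: !5 = 44.
Total: 252 × 44 = 11088.

11088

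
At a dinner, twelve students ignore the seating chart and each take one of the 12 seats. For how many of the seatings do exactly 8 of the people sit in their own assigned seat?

Choose which 8 of the 12 are fixed: C(12,8) = 495.
The remaining 4 must be deranged: !4 = 9.
Total: 495 × 9 = 4455.

4455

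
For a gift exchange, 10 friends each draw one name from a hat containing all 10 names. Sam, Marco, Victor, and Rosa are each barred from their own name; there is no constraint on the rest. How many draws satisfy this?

2399760

Inclusion-exclusion on the 4 forbidden self-matches:
Σ_{j=0}^{4} (-1)^j C(4,j)(10-j)!
= C(4,0)·10! - C(4,1)·9! + C(4,2)·8! - C(4,3)·7! + C(4,4)·6!
= 3628800 - 1451520 + 241920 - 20160 + 720
= 2399760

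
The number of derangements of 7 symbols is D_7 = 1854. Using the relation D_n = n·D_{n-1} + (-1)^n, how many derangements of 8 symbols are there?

D_8 = 8·1854 + 1 = 14833.

14833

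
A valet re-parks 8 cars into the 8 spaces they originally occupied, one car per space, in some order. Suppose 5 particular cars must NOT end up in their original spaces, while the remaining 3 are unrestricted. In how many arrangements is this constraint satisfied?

Inclusion-exclusion on the 5 forbidden self-matches:
Σ_{j=0}^{5} (-1)^j C(5,j)(8-j)!
= C(5,0)·8! - C(5,1)·7! + C(5,2)·6! - C(5,3)·5! + C(5,4)·4! - C(5,5)·3!
= 40320 - 25200 + 7200 - 1200 + 120 - 6
= 21234

21234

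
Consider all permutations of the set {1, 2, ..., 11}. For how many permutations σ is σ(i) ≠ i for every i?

!11 = 11! · Σ_{k=0}^{11} (-1)^k/k!
= 11! - 11!/1! + 11!/2! - 11!/3! + 11!/4! - 11!/5! + 11!/6! - 11!/7! + 11!/8! - 11!/9! + 11!/10! - 11!/11!
= 39916800 - 39916800 + 19958400 - 6652800 + 1663200 - 332640 + 55440 - 7920 + 990 - 110 + 11 - 1
= 14684570

14684570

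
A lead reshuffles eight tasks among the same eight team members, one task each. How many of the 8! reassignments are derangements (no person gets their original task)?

14833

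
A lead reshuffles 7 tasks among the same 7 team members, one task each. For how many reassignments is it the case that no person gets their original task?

!7 is the nearest integer to 7!/e.
7! = 5040, and 5040/e ≈ 1854.11, so !7 = 1854.

1854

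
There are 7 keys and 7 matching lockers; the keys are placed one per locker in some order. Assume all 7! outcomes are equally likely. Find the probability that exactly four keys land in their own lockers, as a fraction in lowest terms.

Favorable outcomes: C(7,4)·!3 = 35·2 = 70.
Total outcomes: 7! = 5040.
Probability = 70/5040 = 1/72.

1/72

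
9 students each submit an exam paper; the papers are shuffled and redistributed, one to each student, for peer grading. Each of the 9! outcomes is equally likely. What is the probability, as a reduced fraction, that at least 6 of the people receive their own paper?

41/72576

Favorable outcomes: Σ_{i≥6} C(9,i)·!(9-i) = 84·2 + 36·1 + 9·0 + 1·1 = 205.
Total outcomes: 9! = 362880.
Probability = 205/362880 = 41/72576.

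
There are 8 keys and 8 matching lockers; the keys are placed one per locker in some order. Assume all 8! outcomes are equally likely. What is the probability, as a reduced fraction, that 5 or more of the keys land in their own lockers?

47/13440

Favorable outcomes: Σ_{i≥5} C(8,i)·!(8-i) = 56·2 + 28·1 + 8·0 + 1·1 = 141.
Total outcomes: 8! = 40320.
Probability = 141/40320 = 47/13440.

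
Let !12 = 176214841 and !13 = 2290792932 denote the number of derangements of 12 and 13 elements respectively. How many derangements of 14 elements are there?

32071101049

!14 = (14-1)·(!13 + !12) = 13·(2290792932 + 176214841) = 13·2467007773 = 32071101049.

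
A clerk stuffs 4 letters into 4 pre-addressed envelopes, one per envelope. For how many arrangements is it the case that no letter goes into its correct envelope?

9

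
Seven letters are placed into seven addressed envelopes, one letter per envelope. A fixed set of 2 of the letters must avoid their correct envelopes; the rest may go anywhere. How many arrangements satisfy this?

3720

Inclusion-exclusion on the 2 forbidden self-matches:
Σ_{j=0}^{2} (-1)^j C(2,j)(7-j)!
= C(2,0)·7! - C(2,1)·6! + C(2,2)·5!
= 5040 - 1440 + 120
= 3720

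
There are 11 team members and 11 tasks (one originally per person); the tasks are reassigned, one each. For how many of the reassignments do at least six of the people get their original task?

23684

# with exactly i fixed is C(11,i)·!(11-i); sum over i=6..11:
  i=6: C(11,6)·!5 = 462·44 = 20328
  i=7: C(11,7)·!4 = 330·9 = 2970
  i=8: C(11,8)·!3 = 165·2 = 330
  i=9: C(11,9)·!2 = 55·1 = 55
  i=10: C(11,10)·!1 = 11·0 = 0
  i=11: C(11,11)·!0 = 1·1 = 1
Total = 23684.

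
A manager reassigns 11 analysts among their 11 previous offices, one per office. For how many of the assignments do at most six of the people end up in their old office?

39913444

Sum C(11,i)·!(11-i) for i = 0..6:
  i=0: C(11,0)·!11 = 1·14684570 = 14684570
  i=1: C(11,1)·!10 = 11·1334961 = 14684571
  i=2: C(11,2)·!9 = 55·133496 = 7342280
  i=3: C(11,3)·!8 = 165·14833 = 2447445
  i=4: C(11,4)·!7 = 330·1854 = 611820
  i=5: C(11,5)·!6 = 462·265 = 122430
  i=6: C(11,6)·!5 = 462·44 = 20328
Total = 39913444.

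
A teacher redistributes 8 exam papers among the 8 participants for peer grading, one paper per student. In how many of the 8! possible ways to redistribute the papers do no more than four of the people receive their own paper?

Sum C(8,i)·!(8-i) for i = 0..4:
  i=0: C(8,0)·!8 = 1·14833 = 14833
  i=1: C(8,1)·!7 = 8·1854 = 14832
  i=2: C(8,2)·!6 = 28·265 = 7420
  i=3: C(8,3)·!5 = 56·44 = 2464
  i=4: C(8,4)·!4 = 70·9 = 630
Total = 40179.

40179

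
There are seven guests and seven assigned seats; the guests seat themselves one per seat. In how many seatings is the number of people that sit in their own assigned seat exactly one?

Choose which one of the 7 is fixed: C(7,1) = 7.
The other 6 form a derangement: !6 = 265.
Total: 7 × 265 = 1855.

1855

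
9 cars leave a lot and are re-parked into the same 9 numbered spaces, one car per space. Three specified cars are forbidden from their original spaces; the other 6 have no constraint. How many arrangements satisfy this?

Inclusion-exclusion on the 3 forbidden self-matches:
Σ_{j=0}^{3} (-1)^j C(3,j)(9-j)!
= C(3,0)·9! - C(3,1)·8! + C(3,2)·7! - C(3,3)·6!
= 362880 - 120960 + 15120 - 720
= 256320

256320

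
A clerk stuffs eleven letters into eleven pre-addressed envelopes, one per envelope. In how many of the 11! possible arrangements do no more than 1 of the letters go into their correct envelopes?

29369141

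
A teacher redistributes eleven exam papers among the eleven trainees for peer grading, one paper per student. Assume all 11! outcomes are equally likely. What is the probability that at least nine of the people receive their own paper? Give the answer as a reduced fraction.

1/712800

Favorable outcomes: Σ_{i≥9} C(11,i)·!(11-i) = 55·1 + 11·0 + 1·1 = 56.
Total outcomes: 11! = 39916800.
Probability = 56/39916800 = 1/712800.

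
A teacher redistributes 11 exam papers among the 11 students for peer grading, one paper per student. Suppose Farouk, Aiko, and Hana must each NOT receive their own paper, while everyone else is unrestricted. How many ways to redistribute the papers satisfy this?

30078720

Let A_j be the event that the j-th constrained one is fixed. By inclusion-exclusion over the 3 events:
Σ_{j=0}^{3} (-1)^j C(3,j)(11-j)!
= C(3,0)·11! - C(3,1)·10! + C(3,2)·9! - C(3,3)·8!
= 39916800 - 10886400 + 1088640 - 40320
= 30078720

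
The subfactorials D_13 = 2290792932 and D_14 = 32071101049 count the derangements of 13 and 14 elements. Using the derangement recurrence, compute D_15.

D_15 = (15-1)·(D_14 + D_13) = 14·(32071101049 + 2290792932) = 14·34361893981 = 481066515734.

481066515734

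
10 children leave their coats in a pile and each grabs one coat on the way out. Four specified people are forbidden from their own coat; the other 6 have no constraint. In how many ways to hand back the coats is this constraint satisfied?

Let A_j be the event that the j-th constrained one is fixed. By inclusion-exclusion over the 4 events:
Σ_{j=0}^{4} (-1)^j C(4,j)(10-j)!
= C(4,0)·10! - C(4,1)·9! + C(4,2)·8! - C(4,3)·7! + C(4,4)·6!
= 3628800 - 1451520 + 241920 - 20160 + 720
= 2399760

2399760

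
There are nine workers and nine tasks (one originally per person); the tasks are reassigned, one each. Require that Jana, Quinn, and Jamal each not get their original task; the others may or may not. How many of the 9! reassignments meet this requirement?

Inclusion-exclusion on the 3 forbidden self-matches:
Σ_{j=0}^{3} (-1)^j C(3,j)(9-j)!
= C(3,0)·9! - C(3,1)·8! + C(3,2)·7! - C(3,3)·6!
= 362880 - 120960 + 15120 - 720
= 256320

256320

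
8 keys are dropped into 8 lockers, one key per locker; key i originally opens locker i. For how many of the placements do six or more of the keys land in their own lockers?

29

Sum C(8,i)·!(8-i) for i = 6..8:
  i=6: C(8,6)·!2 = 28·1 = 28
  i=7: C(8,7)·!1 = 8·0 = 0
  i=8: C(8,8)·!0 = 1·1 = 1
Total = 29.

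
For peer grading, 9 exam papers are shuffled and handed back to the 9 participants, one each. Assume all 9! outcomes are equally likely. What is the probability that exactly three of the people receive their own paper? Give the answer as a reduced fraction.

53/864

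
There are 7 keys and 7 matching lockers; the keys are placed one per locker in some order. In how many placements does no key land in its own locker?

1854

By inclusion-exclusion, !7 = Σ (-1)^k · 7!/k! for k=0..7
= 7! - 7!/1! + 7!/2! - 7!/3! + 7!/4! - 7!/5! + 7!/6! - 7!/7!
= 5040 - 5040 + 2520 - 840 + 210 - 42 + 7 - 1
= 1854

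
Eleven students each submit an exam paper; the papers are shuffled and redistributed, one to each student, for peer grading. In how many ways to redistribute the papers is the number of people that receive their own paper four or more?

757934

Sum C(11,i)·!(11-i) for i = 4..11:
  i=4: C(11,4)·!7 = 330·1854 = 611820
  i=5: C(11,5)·!6 = 462·265 = 122430
  i=6: C(11,6)·!5 = 462·44 = 20328
  i=7: C(11,7)·!4 = 330·9 = 2970
  i=8: C(11,8)·!3 = 165·2 = 330
  i=9: C(11,9)·!2 = 55·1 = 55
  i=10: C(11,10)·!1 = 11·0 = 0
  i=11: C(11,11)·!0 = 1·1 = 1
Total = 757934.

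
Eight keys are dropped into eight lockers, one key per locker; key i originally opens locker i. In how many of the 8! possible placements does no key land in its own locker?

14833

Use !n = (n-1)(!(n-1) + !(n-2)).
!8 = 7·(1854 + 265) = 7·2119 = 14833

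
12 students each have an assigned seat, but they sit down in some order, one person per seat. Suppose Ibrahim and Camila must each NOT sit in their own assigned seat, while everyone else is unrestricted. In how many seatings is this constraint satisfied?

Inclusion-exclusion on the 2 forbidden self-matches:
Σ_{j=0}^{2} (-1)^j C(2,j)(12-j)!
= C(2,0)·12! - C(2,1)·11! + C(2,2)·10!
= 479001600 - 79833600 + 3628800
= 402796800

402796800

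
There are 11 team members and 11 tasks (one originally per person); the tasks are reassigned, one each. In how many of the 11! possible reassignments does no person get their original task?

14684570

The subfactorial !11 = [11!/e] (nearest integer).
11! = 39916800, and 39916800/e ≈ 14684570.08, so !11 = 14684570.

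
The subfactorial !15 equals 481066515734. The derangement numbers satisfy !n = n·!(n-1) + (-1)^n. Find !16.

7697064251745

!16 = 16·481066515734 + 1 = 7697064251745.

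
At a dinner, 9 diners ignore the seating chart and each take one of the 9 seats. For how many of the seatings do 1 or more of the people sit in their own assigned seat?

229384

Sum C(9,i)·!(9-i) for i = 1..9:
  i=1: C(9,1)·!8 = 9·14833 = 133497
  i=2: C(9,2)·!7 = 36·1854 = 66744
  i=3: C(9,3)·!6 = 84·265 = 22260
  i=4: C(9,4)·!5 = 126·44 = 5544
  i=5: C(9,5)·!4 = 126·9 = 1134
  i=6: C(9,6)·!3 = 84·2 = 168
  i=7: C(9,7)·!2 = 36·1 = 36
  i=8: C(9,8)·!1 = 9·0 = 0
  i=9: C(9,9)·!0 = 1·1 = 1
Total = 229384.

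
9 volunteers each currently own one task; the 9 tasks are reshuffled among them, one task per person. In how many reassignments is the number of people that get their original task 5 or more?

1339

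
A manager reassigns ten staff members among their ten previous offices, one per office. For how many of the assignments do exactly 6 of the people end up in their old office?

1890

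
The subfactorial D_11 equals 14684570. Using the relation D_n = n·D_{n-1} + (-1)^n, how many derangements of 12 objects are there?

176214841

D_12 = 12·14684570 + 1 = 176214841.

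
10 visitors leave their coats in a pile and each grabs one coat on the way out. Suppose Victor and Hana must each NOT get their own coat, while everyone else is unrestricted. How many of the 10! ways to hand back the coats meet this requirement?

Inclusion-exclusion on the 2 forbidden self-matches:
Σ_{j=0}^{2} (-1)^j C(2,j)(10-j)!
= C(2,0)·10! - C(2,1)·9! + C(2,2)·8!
= 3628800 - 725760 + 40320
= 2943360

2943360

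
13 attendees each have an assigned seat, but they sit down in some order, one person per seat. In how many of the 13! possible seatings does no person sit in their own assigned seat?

Use !n = (n-1)(!(n-1) + !(n-2)).
!13 = 12·(176214841 + 14684570) = 12·190899411 = 2290792932

2290792932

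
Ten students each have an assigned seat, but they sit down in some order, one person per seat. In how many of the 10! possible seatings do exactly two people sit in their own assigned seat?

667485

Pick the 2 fixed positions: C(10,2) = 45 ways.
The remaining 8 must be deranged: !8 = 14833.
Total: 45 × 14833 = 667485.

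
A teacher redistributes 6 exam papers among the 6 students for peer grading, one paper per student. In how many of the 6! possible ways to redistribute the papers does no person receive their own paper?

265

The number of derangements of 6 is !6 = Σ_{k=0}^{6} (-1)^k·6!/k!
= 6! - 6!/1! + 6!/2! - 6!/3! + 6!/4! - 6!/5! + 6!/6!
= 720 - 720 + 360 - 120 + 30 - 6 + 1
= 265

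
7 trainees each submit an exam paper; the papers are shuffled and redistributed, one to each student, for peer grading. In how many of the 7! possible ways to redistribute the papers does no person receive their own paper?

1854

Use !n = n·!(n-1) + (-1)^n.
!7 = 7·265 - 1 = 1854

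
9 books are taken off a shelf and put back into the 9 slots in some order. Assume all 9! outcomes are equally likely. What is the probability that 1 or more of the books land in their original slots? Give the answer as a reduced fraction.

Favorable outcomes: Σ_{i≥1} C(9,i)·!(9-i) = 9·14833 + 36·1854 + 84·265 + 126·44 + 126·9 + 84·2 + 36·1 + 9·0 + 1·1 = 229384.
Total outcomes: 9! = 362880.
Probability = 229384/362880 = 28673/45360.

28673/45360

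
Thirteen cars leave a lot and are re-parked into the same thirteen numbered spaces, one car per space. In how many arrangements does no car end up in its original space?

!13 is the nearest integer to 13!/e.
13! = 6227020800, and 6227020800/e ≈ 2290792932.07, so !13 = 2290792932.

2290792932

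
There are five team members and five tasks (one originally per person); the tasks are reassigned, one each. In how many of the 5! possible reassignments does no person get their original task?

Recurrence: !5 = 4·(!4 + !3).
!5 = 4·(9 + 2) = 4·11 = 44

44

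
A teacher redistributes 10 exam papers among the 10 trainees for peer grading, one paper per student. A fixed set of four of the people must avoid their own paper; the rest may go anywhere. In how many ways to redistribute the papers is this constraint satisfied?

Inclusion-exclusion on the 4 forbidden self-matches:
Σ_{j=0}^{4} (-1)^j C(4,j)(10-j)!
= C(4,0)·10! - C(4,1)·9! + C(4,2)·8! - C(4,3)·7! + C(4,4)·6!
= 3628800 - 1451520 + 241920 - 20160 + 720
= 2399760

2399760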